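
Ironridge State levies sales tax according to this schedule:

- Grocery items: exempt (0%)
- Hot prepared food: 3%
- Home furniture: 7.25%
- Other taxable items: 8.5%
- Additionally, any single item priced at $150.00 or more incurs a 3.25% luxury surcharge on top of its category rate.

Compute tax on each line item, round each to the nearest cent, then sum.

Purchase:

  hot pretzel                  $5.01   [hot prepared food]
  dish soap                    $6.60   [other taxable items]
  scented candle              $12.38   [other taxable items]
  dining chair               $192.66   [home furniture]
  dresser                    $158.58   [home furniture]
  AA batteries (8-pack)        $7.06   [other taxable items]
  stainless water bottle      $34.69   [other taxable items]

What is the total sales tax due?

Hot pretzel $5.01: hot prepared food → 3% → $0.15
Dish soap $6.60: other taxable items → 8.5% → $0.56
Scented candle $12.38: other taxable items → 8.5% → $1.05
Dining chair $192.66: home furniture → 7.25% + 3.25% surcharge = 10.5% → $20.23
Dresser $158.58: home furniture → 7.25% + 3.25% surcharge = 10.5% → $16.65
AA batteries (8-pack) $7.06: other taxable items → 8.5% → $0.60
Stainless water bottle $34.69: other taxable items → 8.5% → $2.95
Total tax = $0.15 + $0.56 + $1.05 + $20.23 + $16.65 + $0.60 + $2.95 = $42.19

$42.19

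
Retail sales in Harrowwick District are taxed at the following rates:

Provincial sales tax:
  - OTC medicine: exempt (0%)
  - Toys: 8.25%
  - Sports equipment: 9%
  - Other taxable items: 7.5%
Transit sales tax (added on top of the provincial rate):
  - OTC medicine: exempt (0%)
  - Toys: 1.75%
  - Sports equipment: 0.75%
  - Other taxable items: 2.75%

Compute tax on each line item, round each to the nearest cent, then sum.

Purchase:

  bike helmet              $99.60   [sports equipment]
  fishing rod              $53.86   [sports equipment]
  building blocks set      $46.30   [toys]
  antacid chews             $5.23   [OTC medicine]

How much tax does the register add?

$19.59

Bike helmet $99.60: sports equipment → 9% + 0.75% transit = 9.75% → $9.71
Fishing rod $53.86: sports equipment → 9% + 0.75% transit = 9.75% → $5.25
Building blocks set $46.30: toys → 8.25% + 1.75% transit = 10% → $4.63
Antacid chews $5.23: OTC medicine → 0% + 0% transit = 0% → $0.00
Total tax = $9.71 + $5.25 + $4.63 = $19.59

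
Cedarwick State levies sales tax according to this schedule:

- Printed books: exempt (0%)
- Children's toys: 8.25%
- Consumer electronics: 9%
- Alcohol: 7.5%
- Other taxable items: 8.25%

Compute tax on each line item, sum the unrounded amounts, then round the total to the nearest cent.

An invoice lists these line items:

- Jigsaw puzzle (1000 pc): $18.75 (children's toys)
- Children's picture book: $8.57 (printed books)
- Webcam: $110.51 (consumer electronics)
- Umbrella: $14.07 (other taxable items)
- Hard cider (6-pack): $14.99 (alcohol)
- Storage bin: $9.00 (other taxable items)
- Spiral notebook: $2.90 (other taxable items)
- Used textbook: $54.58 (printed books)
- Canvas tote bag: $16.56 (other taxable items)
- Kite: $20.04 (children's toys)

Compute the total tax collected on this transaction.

Jigsaw puzzle (1000 pc) $18.75: children's toys → 8.25% → $1.546875
Children's picture book $8.57: printed books → 0% → $0.00
Webcam $110.51: consumer electronics → 9% → $9.9459
Umbrella $14.07: other taxable items → 8.25% → $1.160775
Hard cider (6-pack) $14.99: alcohol → 7.5% → $1.12425
Storage bin $9.00: other taxable items → 8.25% → $0.7425
Spiral notebook $2.90: other taxable items → 8.25% → $0.23925
Used textbook $54.58: printed books → 0% → $0.00
Canvas tote bag $16.56: other taxable items → 8.25% → $1.3662
Kite $20.04: children's toys → 8.25% → $1.6533
Unrounded tax sum = $17.77905 → $17.78

$17.78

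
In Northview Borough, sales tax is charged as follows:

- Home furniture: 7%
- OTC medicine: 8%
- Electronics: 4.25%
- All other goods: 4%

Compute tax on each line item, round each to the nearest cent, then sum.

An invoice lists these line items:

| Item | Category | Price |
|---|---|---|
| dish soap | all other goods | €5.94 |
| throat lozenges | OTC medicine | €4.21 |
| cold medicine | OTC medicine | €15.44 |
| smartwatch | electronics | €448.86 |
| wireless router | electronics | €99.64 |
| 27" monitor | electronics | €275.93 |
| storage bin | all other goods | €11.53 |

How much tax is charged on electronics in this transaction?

€35.04

Smartwatch €448.86: electronics → 4.25% → €19.08
Wireless router €99.64: electronics → 4.25% → €4.23
27" monitor €275.93: electronics → 4.25% → €11.73
Tax on electronics = €19.08 + €4.23 + €11.73 = €35.04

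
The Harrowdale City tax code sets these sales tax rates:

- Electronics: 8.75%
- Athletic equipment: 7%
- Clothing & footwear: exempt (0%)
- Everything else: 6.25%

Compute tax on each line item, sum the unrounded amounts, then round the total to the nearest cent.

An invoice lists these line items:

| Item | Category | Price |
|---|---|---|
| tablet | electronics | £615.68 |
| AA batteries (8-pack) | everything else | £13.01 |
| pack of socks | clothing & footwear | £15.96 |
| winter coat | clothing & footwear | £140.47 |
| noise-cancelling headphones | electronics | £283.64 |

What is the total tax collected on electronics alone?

£78.69

Tablet £615.68: electronics → 8.75% → £53.872
Noise-cancelling headphones £283.64: electronics → 8.75% → £24.8185
Tax on electronics: unrounded sum = £78.6905 → £78.69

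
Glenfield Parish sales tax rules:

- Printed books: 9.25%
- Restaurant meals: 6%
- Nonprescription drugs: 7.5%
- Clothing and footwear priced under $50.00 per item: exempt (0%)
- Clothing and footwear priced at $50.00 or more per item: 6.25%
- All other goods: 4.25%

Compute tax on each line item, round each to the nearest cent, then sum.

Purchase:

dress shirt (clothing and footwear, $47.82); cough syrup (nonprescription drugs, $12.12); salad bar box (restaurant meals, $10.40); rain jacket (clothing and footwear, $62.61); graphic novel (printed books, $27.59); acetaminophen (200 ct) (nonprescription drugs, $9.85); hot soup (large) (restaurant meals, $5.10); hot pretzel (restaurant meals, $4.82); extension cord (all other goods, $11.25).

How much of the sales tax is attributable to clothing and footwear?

$3.91

Dress shirt $47.82: clothing and footwear, under $50.00 → 0% → $0.00
Rain jacket $62.61: clothing and footwear, $50.00 or more → 6.25% → $3.91
Tax on clothing and footwear = $0.00 + $3.91 = $3.91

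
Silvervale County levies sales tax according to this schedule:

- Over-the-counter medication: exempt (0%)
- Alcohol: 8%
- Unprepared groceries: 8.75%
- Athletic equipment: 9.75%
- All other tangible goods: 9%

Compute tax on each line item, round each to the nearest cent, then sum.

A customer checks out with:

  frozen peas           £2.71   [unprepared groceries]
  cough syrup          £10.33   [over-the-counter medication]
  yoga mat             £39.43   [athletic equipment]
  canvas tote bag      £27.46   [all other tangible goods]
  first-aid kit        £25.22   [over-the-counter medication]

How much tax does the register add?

£6.55

Frozen peas £2.71: unprepared groceries → 8.75% → £0.24
Cough syrup £10.33: over-the-counter medication → 0% → £0.00
Yoga mat £39.43: athletic equipment → 9.75% → £3.84
Canvas tote bag £27.46: all other tangible goods → 9% → £2.47
First-aid kit £25.22: over-the-counter medication → 0% → £0.00
Total tax = £0.24 + £3.84 + £2.47 = £6.55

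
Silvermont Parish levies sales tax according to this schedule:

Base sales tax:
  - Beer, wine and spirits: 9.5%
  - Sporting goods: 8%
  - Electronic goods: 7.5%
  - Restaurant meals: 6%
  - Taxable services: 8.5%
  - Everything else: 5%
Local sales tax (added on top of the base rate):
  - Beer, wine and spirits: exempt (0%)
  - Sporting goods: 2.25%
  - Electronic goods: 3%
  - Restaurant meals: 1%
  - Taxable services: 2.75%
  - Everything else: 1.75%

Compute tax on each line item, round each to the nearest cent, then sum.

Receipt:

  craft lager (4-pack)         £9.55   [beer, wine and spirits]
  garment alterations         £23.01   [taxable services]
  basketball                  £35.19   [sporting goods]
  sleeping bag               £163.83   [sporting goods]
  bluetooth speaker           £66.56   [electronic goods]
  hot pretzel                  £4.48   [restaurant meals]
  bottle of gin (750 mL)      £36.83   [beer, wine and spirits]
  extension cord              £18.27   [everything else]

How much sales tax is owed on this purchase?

£35.93

Craft lager (4-pack) £9.55: beer, wine and spirits → 9.5% + 0% local = 9.5% → £0.91
Garment alterations £23.01: taxable services → 8.5% + 2.75% local = 11.25% → £2.59
Basketball £35.19: sporting goods → 8% + 2.25% local = 10.25% → £3.61
Sleeping bag £163.83: sporting goods → 8% + 2.25% local = 10.25% → £16.79
Bluetooth speaker £66.56: electronic goods → 7.5% + 3% local = 10.5% → £6.99
Hot pretzel £4.48: restaurant meals → 6% + 1% local = 7% → £0.31
Bottle of gin (750 mL) £36.83: beer, wine and spirits → 9.5% + 0% local = 9.5% → £3.50
Extension cord £18.27: everything else → 5% + 1.75% local = 6.75% → £1.23
Total tax = £0.91 + £2.59 + £3.61 + £16.79 + £6.99 + £0.31 + £3.50 + £1.23 = £35.93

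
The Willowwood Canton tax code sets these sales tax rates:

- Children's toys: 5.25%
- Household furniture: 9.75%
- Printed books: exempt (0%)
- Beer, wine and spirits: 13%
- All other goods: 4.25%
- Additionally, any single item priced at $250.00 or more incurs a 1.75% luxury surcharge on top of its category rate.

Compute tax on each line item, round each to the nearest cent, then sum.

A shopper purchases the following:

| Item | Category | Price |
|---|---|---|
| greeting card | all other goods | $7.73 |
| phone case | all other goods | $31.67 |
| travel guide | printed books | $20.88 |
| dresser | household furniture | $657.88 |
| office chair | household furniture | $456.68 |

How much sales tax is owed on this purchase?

$129.86

Greeting card $7.73: all other goods → 4.25% → $0.33
Phone case $31.67: all other goods → 4.25% → $1.35
Travel guide $20.88: printed books → 0% → $0.00
Dresser $657.88: household furniture → 9.75% + 1.75% surcharge = 11.5% → $75.66
Office chair $456.68: household furniture → 9.75% + 1.75% surcharge = 11.5% → $52.52
Total tax = $0.33 + $1.35 + $75.66 + $52.52 = $129.86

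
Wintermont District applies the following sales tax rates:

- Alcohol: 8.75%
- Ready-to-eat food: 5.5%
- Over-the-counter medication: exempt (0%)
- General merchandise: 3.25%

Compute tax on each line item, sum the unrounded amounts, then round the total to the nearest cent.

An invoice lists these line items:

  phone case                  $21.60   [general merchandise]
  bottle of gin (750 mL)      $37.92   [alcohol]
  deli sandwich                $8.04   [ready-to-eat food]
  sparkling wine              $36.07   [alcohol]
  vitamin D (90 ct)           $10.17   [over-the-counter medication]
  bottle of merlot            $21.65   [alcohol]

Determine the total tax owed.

$9.51

Phone case $21.60: general merchandise → 3.25% → $0.702
Bottle of gin (750 mL) $37.92: alcohol → 8.75% → $3.318
Deli sandwich $8.04: ready-to-eat food → 5.5% → $0.4422
Sparkling wine $36.07: alcohol → 8.75% → $3.156125
Vitamin D (90 ct) $10.17: over-the-counter medication → 0% → $0.00
Bottle of merlot $21.65: alcohol → 8.75% → $1.894375
Unrounded tax sum = $9.5127 → $9.51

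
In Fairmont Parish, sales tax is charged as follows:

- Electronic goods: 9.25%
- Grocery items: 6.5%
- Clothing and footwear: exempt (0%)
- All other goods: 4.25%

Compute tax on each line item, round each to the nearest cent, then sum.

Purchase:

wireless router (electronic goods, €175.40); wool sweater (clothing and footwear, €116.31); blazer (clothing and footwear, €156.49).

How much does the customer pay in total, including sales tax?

€464.42

Wireless router €175.40: electronic goods → 9.25% → €16.22
Wool sweater €116.31: clothing and footwear → 0% → €0.00
Blazer €156.49: clothing and footwear → 0% → €0.00
Subtotal = €448.20; tax = €16.22; total due = €464.42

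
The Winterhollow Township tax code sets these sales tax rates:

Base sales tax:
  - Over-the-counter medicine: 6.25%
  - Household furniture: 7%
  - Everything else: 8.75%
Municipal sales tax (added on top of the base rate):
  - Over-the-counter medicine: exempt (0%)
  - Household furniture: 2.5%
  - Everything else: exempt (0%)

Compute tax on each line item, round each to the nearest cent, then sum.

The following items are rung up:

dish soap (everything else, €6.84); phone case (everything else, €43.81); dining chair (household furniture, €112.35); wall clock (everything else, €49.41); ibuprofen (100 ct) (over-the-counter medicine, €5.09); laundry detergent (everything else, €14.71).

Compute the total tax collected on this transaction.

€21.03

Dish soap €6.84: everything else → 8.75% + 0% municipal = 8.75% → €0.60
Phone case €43.81: everything else → 8.75% + 0% municipal = 8.75% → €3.83
Dining chair €112.35: household furniture → 7% + 2.5% municipal = 9.5% → €10.67
Wall clock €49.41: everything else → 8.75% + 0% municipal = 8.75% → €4.32
Ibuprofen (100 ct) €5.09: over-the-counter medicine → 6.25% + 0% municipal = 6.25% → €0.32
Laundry detergent €14.71: everything else → 8.75% + 0% municipal = 8.75% → €1.29
Total tax = €0.60 + €3.83 + €10.67 + €4.32 + €0.32 + €1.29 = €21.03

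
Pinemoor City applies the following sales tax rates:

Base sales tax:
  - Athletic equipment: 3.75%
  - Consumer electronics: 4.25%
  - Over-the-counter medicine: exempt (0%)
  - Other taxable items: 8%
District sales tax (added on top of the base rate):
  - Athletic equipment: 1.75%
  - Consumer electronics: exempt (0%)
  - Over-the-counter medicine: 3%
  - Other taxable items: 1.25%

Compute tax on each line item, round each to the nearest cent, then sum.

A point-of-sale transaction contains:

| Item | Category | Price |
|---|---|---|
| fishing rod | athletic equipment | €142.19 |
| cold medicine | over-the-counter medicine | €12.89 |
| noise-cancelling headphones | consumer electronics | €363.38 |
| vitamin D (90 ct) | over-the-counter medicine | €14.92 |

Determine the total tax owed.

Fishing rod €142.19: athletic equipment → 3.75% + 1.75% district = 5.5% → €7.82
Cold medicine €12.89: over-the-counter medicine → 0% + 3% district = 3% → €0.39
Noise-cancelling headphones €363.38: consumer electronics → 4.25% + 0% district = 4.25% → €15.44
Vitamin D (90 ct) €14.92: over-the-counter medicine → 0% + 3% district = 3% → €0.45
Total tax = €7.82 + €0.39 + €15.44 + €0.45 = €24.10

€24.10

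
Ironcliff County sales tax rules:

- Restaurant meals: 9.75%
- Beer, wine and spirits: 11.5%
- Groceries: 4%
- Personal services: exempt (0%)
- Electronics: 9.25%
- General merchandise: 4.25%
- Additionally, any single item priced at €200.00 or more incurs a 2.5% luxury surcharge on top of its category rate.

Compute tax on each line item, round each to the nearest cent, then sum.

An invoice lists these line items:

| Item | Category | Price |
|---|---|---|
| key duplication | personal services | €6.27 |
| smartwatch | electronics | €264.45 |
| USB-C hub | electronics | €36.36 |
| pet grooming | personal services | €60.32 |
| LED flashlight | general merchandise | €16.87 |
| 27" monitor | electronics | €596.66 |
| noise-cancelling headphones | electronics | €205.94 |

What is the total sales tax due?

€129.46

Key duplication €6.27: personal services → 0% → €0.00
Smartwatch €264.45: electronics → 9.25% + 2.5% surcharge = 11.75% → €31.07
USB-C hub €36.36: electronics → 9.25% → €3.36
Pet grooming €60.32: personal services → 0% → €0.00
LED flashlight €16.87: general merchandise → 4.25% → €0.72
27" monitor €596.66: electronics → 9.25% + 2.5% surcharge = 11.75% → €70.11
Noise-cancelling headphones €205.94: electronics → 9.25% + 2.5% surcharge = 11.75% → €24.20
Total tax = €31.07 + €3.36 + €0.72 + €70.11 + €24.20 = €129.46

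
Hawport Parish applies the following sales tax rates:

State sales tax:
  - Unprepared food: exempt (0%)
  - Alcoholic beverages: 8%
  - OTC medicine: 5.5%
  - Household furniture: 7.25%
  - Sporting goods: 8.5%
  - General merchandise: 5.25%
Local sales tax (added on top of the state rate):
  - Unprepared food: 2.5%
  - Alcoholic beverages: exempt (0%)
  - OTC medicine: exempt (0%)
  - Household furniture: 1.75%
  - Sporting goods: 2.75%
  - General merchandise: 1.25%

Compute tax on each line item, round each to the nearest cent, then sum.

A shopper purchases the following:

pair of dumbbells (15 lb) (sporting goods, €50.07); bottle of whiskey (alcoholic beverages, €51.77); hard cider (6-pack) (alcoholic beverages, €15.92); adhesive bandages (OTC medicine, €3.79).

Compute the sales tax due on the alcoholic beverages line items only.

€5.41

Bottle of whiskey €51.77: alcoholic beverages → 8% + 0% local = 8% → €4.14
Hard cider (6-pack) €15.92: alcoholic beverages → 8% + 0% local = 8% → €1.27
Tax on alcoholic beverages = €4.14 + €1.27 = €5.41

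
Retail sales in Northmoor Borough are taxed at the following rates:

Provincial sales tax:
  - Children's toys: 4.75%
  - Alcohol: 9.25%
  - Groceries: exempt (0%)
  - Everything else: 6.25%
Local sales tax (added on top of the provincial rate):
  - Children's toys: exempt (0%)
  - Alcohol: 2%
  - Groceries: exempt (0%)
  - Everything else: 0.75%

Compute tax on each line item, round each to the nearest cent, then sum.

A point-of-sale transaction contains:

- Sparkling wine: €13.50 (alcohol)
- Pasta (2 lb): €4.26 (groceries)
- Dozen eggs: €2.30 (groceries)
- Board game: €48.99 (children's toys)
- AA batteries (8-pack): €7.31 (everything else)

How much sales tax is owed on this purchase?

Sparkling wine €13.50: alcohol → 9.25% + 2% local = 11.25% → €1.52
Pasta (2 lb) €4.26: groceries → 0% + 0% local = 0% → €0.00
Dozen eggs €2.30: groceries → 0% + 0% local = 0% → €0.00
Board game €48.99: children's toys → 4.75% + 0% local = 4.75% → €2.33
AA batteries (8-pack) €7.31: everything else → 6.25% + 0.75% local = 7% → €0.51
Total tax = €1.52 + €2.33 + €0.51 = €4.36

€4.36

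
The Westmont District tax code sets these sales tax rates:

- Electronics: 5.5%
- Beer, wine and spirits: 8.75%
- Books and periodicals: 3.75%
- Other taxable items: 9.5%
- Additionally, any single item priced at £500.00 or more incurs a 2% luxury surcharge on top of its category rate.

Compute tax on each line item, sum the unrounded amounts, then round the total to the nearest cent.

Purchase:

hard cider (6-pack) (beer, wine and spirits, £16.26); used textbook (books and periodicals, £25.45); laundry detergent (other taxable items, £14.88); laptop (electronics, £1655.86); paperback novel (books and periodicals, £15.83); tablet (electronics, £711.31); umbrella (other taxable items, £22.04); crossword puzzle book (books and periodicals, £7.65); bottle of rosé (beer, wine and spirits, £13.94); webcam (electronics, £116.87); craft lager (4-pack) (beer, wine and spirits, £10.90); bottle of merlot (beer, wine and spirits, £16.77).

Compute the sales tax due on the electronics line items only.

£183.97

Laptop £1655.86: electronics → 5.5% + 2% surcharge = 7.5% → £124.1895
Tablet £711.31: electronics → 5.5% + 2% surcharge = 7.5% → £53.34825
Webcam £116.87: electronics → 5.5% → £6.42785
Tax on electronics: unrounded sum = £183.9656 → £183.97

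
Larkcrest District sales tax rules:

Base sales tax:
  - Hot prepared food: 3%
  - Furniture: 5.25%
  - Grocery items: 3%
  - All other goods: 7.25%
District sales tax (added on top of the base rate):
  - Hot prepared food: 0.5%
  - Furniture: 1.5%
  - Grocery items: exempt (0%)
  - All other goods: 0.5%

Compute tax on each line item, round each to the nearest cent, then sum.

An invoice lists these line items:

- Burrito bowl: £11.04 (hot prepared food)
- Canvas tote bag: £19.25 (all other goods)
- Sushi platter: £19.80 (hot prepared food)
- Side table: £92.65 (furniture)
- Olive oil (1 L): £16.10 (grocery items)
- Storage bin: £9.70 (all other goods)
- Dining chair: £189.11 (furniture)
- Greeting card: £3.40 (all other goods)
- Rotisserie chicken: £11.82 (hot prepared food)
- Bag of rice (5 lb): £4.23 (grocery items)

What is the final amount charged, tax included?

£400.71

Burrito bowl £11.04: hot prepared food → 3% + 0.5% district = 3.5% → £0.39
Canvas tote bag £19.25: all other goods → 7.25% + 0.5% district = 7.75% → £1.49
Sushi platter £19.80: hot prepared food → 3% + 0.5% district = 3.5% → £0.69
Side table £92.65: furniture → 5.25% + 1.5% district = 6.75% → £6.25
Olive oil (1 L) £16.10: grocery items → 3% + 0% district = 3% → £0.48
Storage bin £9.70: all other goods → 7.25% + 0.5% district = 7.75% → £0.75
Dining chair £189.11: furniture → 5.25% + 1.5% district = 6.75% → £12.76
Greeting card £3.40: all other goods → 7.25% + 0.5% district = 7.75% → £0.26
Rotisserie chicken £11.82: hot prepared food → 3% + 0.5% district = 3.5% → £0.41
Bag of rice (5 lb) £4.23: grocery items → 3% + 0% district = 3% → £0.13
Subtotal = £377.10; tax = £23.61; total due = £400.71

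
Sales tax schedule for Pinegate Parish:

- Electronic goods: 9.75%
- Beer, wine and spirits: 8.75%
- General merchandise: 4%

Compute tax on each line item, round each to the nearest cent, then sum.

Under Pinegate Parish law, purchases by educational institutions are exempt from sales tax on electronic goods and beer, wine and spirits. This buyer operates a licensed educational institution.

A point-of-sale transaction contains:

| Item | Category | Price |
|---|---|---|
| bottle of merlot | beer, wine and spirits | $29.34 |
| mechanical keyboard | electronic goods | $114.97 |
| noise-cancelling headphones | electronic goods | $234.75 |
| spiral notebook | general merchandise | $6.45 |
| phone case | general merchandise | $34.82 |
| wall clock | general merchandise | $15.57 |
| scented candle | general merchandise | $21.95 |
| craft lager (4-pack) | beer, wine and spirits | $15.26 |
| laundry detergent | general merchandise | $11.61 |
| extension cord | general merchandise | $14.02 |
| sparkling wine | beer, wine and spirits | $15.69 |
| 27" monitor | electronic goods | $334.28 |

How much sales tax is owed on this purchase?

Bottle of merlot $29.34: beer, wine and spirits, buyer-exempt → 0% → $0.00
Mechanical keyboard $114.97: electronic goods, buyer-exempt → 0% → $0.00
Noise-cancelling headphones $234.75: electronic goods, buyer-exempt → 0% → $0.00
Spiral notebook $6.45: general merchandise → 4% → $0.26
Phone case $34.82: general merchandise → 4% → $1.39
Wall clock $15.57: general merchandise → 4% → $0.62
Scented candle $21.95: general merchandise → 4% → $0.88
Craft lager (4-pack) $15.26: beer, wine and spirits, buyer-exempt → 0% → $0.00
Laundry detergent $11.61: general merchandise → 4% → $0.46
Extension cord $14.02: general merchandise → 4% → $0.56
Sparkling wine $15.69: beer, wine and spirits, buyer-exempt → 0% → $0.00
27" monitor $334.28: electronic goods, buyer-exempt → 0% → $0.00
Total tax = $0.26 + $1.39 + $0.62 + $0.88 + $0.46 + $0.56 = $4.17

$4.17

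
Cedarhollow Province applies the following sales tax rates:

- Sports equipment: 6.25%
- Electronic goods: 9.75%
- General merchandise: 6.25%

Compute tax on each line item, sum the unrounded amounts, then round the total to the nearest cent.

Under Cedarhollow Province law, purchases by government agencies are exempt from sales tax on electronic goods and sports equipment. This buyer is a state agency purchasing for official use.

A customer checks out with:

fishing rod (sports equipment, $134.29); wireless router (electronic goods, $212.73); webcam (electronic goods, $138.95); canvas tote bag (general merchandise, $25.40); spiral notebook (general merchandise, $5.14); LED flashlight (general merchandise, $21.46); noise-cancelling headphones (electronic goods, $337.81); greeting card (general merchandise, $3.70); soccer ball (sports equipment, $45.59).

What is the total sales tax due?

Fishing rod $134.29: sports equipment, buyer-exempt → 0% → $0.00
Wireless router $212.73: electronic goods, buyer-exempt → 0% → $0.00
Webcam $138.95: electronic goods, buyer-exempt → 0% → $0.00
Canvas tote bag $25.40: general merchandise → 6.25% → $1.5875
Spiral notebook $5.14: general merchandise → 6.25% → $0.32125
LED flashlight $21.46: general merchandise → 6.25% → $1.34125
Noise-cancelling headphones $337.81: electronic goods, buyer-exempt → 0% → $0.00
Greeting card $3.70: general merchandise → 6.25% → $0.23125
Soccer ball $45.59: sports equipment, buyer-exempt → 0% → $0.00
Unrounded tax sum = $3.48125 → $3.48

$3.48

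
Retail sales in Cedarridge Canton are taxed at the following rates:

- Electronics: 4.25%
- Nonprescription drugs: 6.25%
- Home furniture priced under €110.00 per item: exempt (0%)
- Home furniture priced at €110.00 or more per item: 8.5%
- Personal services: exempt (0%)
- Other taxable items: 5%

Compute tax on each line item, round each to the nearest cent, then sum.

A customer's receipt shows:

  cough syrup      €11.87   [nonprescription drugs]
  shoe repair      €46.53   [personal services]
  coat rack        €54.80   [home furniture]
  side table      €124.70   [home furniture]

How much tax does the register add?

€11.34

Cough syrup €11.87: nonprescription drugs → 6.25% → €0.74
Shoe repair €46.53: personal services → 0% → €0.00
Coat rack €54.80: home furniture, under €110.00 → 0% → €0.00
Side table €124.70: home furniture, €110.00 or more → 8.5% → €10.60
Total tax = €0.74 + €10.60 = €11.34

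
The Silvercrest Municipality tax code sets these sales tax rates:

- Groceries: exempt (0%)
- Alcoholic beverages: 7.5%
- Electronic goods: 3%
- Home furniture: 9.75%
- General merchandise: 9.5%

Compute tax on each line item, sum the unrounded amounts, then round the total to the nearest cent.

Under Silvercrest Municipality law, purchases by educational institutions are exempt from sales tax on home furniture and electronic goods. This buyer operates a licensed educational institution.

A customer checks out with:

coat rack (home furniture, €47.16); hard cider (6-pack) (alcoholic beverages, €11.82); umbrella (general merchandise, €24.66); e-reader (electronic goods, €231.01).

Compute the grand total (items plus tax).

€317.88

Coat rack €47.16: home furniture, buyer-exempt → 0% → €0.00
Hard cider (6-pack) €11.82: alcoholic beverages → 7.5% → €0.8865
Umbrella €24.66: general merchandise → 9.5% → €2.3427
E-reader €231.01: electronic goods, buyer-exempt → 0% → €0.00
Subtotal = €314.65; unrounded tax = €3.2292 → €3.23; total due = €317.88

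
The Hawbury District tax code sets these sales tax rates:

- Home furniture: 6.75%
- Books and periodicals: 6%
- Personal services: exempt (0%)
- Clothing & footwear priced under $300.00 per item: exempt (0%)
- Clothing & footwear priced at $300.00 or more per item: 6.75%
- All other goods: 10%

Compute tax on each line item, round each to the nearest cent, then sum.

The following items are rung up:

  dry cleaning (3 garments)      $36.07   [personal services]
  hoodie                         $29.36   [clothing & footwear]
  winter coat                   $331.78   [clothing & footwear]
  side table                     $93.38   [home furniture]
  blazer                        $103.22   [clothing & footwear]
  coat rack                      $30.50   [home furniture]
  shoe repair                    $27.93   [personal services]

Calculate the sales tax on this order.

Dry cleaning (3 garments) $36.07: personal services → 0% → $0.00
Hoodie $29.36: clothing & footwear, under $300.00 → 0% → $0.00
Winter coat $331.78: clothing & footwear, $300.00 or more → 6.75% → $22.40
Side table $93.38: home furniture → 6.75% → $6.30
Blazer $103.22: clothing & footwear, under $300.00 → 0% → $0.00
Coat rack $30.50: home furniture → 6.75% → $2.06
Shoe repair $27.93: personal services → 0% → $0.00
Total tax = $22.40 + $6.30 + $2.06 = $30.76

$30.76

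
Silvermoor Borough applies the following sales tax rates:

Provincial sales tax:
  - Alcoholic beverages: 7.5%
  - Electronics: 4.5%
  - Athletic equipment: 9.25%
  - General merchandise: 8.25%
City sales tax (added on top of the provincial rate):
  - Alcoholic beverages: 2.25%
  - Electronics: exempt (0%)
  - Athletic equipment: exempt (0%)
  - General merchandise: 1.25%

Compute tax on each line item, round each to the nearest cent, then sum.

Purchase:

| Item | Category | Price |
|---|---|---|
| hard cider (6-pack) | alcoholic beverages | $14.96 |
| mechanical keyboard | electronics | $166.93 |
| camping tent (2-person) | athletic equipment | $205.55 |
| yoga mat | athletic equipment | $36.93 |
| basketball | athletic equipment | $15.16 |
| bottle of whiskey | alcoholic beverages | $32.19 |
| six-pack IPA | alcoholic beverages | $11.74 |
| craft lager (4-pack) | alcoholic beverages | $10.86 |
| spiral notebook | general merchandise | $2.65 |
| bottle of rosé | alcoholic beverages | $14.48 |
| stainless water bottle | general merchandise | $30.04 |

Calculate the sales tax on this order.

$42.65

Hard cider (6-pack) $14.96: alcoholic beverages → 7.5% + 2.25% city = 9.75% → $1.46
Mechanical keyboard $166.93: electronics → 4.5% + 0% city = 4.5% → $7.51
Camping tent (2-person) $205.55: athletic equipment → 9.25% + 0% city = 9.25% → $19.01
Yoga mat $36.93: athletic equipment → 9.25% + 0% city = 9.25% → $3.42
Basketball $15.16: athletic equipment → 9.25% + 0% city = 9.25% → $1.40
Bottle of whiskey $32.19: alcoholic beverages → 7.5% + 2.25% city = 9.75% → $3.14
Six-pack IPA $11.74: alcoholic beverages → 7.5% + 2.25% city = 9.75% → $1.14
Craft lager (4-pack) $10.86: alcoholic beverages → 7.5% + 2.25% city = 9.75% → $1.06
Spiral notebook $2.65: general merchandise → 8.25% + 1.25% city = 9.5% → $0.25
Bottle of rosé $14.48: alcoholic beverages → 7.5% + 2.25% city = 9.75% → $1.41
Stainless water bottle $30.04: general merchandise → 8.25% + 1.25% city = 9.5% → $2.85
Total tax = $1.46 + $7.51 + $19.01 + $3.42 + $1.40 + $3.14 + $1.14 + $1.06 + $0.25 + $1.41 + $2.85 = $42.65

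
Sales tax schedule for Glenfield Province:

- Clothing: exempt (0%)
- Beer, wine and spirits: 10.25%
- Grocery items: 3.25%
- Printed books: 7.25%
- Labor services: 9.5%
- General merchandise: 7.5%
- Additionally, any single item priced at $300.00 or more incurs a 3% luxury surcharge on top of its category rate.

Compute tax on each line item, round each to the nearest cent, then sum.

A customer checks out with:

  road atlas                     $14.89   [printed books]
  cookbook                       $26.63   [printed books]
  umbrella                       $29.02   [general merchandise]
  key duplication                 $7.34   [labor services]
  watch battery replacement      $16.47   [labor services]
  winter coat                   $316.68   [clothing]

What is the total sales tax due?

Road atlas $14.89: printed books → 7.25% → $1.08
Cookbook $26.63: printed books → 7.25% → $1.93
Umbrella $29.02: general merchandise → 7.5% → $2.18
Key duplication $7.34: labor services → 9.5% → $0.70
Watch battery replacement $16.47: labor services → 9.5% → $1.56
Winter coat $316.68: clothing → 0% + 3% surcharge = 3% → $9.50
Total tax = $1.08 + $1.93 + $2.18 + $0.70 + $1.56 + $9.50 = $16.95

$16.95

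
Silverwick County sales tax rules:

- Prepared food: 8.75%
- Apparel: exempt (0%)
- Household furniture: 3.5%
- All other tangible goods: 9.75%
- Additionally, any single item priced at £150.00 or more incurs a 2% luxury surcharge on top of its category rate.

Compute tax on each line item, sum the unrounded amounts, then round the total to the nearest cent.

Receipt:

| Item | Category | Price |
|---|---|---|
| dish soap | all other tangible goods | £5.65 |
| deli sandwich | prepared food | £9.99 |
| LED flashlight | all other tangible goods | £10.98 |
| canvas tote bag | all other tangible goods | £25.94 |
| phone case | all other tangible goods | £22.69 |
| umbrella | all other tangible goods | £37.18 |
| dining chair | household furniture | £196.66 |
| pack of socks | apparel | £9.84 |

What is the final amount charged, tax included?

Dish soap £5.65: all other tangible goods → 9.75% → £0.550875
Deli sandwich £9.99: prepared food → 8.75% → £0.874125
LED flashlight £10.98: all other tangible goods → 9.75% → £1.07055
Canvas tote bag £25.94: all other tangible goods → 9.75% → £2.52915
Phone case £22.69: all other tangible goods → 9.75% → £2.212275
Umbrella £37.18: all other tangible goods → 9.75% → £3.62505
Dining chair £196.66: household furniture → 3.5% + 2% surcharge = 5.5% → £10.8163
Pack of socks £9.84: apparel → 0% → £0.00
Subtotal = £318.93; unrounded tax = £21.678325 → £21.68; total due = £340.61

£340.61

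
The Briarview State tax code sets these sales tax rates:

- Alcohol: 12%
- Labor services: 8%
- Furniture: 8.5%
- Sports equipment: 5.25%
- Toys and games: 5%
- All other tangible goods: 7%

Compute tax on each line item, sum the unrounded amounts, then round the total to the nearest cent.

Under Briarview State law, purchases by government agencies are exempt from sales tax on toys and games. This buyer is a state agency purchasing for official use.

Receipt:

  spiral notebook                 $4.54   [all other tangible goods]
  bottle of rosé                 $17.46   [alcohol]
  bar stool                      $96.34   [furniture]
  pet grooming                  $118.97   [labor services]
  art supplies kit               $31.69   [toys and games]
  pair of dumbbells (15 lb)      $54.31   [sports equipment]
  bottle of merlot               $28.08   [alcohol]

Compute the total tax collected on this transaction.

Spiral notebook $4.54: all other tangible goods → 7% → $0.3178
Bottle of rosé $17.46: alcohol → 12% → $2.0952
Bar stool $96.34: furniture → 8.5% → $8.1889
Pet grooming $118.97: labor services → 8% → $9.5176
Art supplies kit $31.69: toys and games, buyer-exempt → 0% → $0.00
Pair of dumbbells (15 lb) $54.31: sports equipment → 5.25% → $2.851275
Bottle of merlot $28.08: alcohol → 12% → $3.3696
Unrounded tax sum = $26.340375 → $26.34

$26.34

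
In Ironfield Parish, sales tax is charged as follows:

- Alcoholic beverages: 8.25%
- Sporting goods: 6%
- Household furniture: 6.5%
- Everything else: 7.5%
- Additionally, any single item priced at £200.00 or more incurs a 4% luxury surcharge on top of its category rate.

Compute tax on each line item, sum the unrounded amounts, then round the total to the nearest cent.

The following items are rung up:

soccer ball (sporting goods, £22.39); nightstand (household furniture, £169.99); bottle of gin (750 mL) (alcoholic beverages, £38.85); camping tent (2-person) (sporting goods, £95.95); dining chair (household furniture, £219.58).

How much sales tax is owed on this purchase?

£44.41

Soccer ball £22.39: sporting goods → 6% → £1.3434
Nightstand £169.99: household furniture → 6.5% → £11.04935
Bottle of gin (750 mL) £38.85: alcoholic beverages → 8.25% → £3.205125
Camping tent (2-person) £95.95: sporting goods → 6% → £5.757
Dining chair £219.58: household furniture → 6.5% + 4% surcharge = 10.5% → £23.0559
Unrounded tax sum = £44.410775 → £44.41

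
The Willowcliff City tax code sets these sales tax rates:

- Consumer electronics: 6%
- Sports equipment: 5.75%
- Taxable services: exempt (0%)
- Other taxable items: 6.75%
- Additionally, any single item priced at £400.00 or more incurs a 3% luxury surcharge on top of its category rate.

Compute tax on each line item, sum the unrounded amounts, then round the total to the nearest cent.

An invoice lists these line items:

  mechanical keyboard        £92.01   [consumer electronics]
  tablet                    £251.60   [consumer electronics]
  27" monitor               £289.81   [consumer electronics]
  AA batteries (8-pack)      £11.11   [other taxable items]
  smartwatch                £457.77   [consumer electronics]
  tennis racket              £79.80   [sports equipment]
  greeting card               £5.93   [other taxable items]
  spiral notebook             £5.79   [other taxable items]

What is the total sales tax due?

£85.33

Mechanical keyboard £92.01: consumer electronics → 6% → £5.5206
Tablet £251.60: consumer electronics → 6% → £15.096
27" monitor £289.81: consumer electronics → 6% → £17.3886
AA batteries (8-pack) £11.11: other taxable items → 6.75% → £0.749925
Smartwatch £457.77: consumer electronics → 6% + 3% surcharge = 9% → £41.1993
Tennis racket £79.80: sports equipment → 5.75% → £4.5885
Greeting card £5.93: other taxable items → 6.75% → £0.400275
Spiral notebook £5.79: other taxable items → 6.75% → £0.390825
Unrounded tax sum = £85.334025 → £85.33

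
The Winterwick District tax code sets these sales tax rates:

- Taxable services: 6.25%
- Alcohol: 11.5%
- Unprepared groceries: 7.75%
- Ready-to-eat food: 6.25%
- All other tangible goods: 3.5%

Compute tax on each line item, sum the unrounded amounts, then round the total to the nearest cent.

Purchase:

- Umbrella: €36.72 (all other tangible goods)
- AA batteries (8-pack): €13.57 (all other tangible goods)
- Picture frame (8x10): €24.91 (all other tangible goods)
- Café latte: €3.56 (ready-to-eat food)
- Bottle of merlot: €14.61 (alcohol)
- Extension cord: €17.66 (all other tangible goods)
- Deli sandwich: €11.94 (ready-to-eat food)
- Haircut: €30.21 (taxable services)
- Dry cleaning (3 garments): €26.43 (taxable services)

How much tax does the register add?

€9.44

Umbrella €36.72: all other tangible goods → 3.5% → €1.2852
AA batteries (8-pack) €13.57: all other tangible goods → 3.5% → €0.47495
Picture frame (8x10) €24.91: all other tangible goods → 3.5% → €0.87185
Café latte €3.56: ready-to-eat food → 6.25% → €0.2225
Bottle of merlot €14.61: alcohol → 11.5% → €1.68015
Extension cord €17.66: all other tangible goods → 3.5% → €0.6181
Deli sandwich €11.94: ready-to-eat food → 6.25% → €0.74625
Haircut €30.21: taxable services → 6.25% → €1.888125
Dry cleaning (3 garments) €26.43: taxable services → 6.25% → €1.651875
Unrounded tax sum = €9.439 → €9.44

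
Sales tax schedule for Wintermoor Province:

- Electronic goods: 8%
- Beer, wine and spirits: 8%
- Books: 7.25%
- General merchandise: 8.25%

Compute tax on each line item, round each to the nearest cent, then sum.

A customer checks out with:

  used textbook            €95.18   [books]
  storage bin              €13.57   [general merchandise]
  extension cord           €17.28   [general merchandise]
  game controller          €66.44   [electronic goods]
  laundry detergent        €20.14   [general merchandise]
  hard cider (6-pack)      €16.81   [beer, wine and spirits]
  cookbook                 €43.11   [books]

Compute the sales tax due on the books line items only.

€10.03

Used textbook €95.18: books → 7.25% → €6.90
Cookbook €43.11: books → 7.25% → €3.13
Tax on books = €6.90 + €3.13 = €10.03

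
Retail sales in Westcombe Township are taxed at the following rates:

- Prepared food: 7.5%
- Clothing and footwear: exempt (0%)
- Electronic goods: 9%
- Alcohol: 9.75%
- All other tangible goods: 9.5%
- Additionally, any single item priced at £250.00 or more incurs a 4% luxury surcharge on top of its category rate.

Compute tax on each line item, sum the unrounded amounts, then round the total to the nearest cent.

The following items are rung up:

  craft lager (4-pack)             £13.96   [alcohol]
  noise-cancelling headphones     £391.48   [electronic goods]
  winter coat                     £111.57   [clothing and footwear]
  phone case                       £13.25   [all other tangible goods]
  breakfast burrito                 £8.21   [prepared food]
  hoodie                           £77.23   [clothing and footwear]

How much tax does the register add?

£54.13

Craft lager (4-pack) £13.96: alcohol → 9.75% → £1.3611
Noise-cancelling headphones £391.48: electronic goods → 9% + 4% surcharge = 13% → £50.8924
Winter coat £111.57: clothing and footwear → 0% → £0.00
Phone case £13.25: all other tangible goods → 9.5% → £1.25875
Breakfast burrito £8.21: prepared food → 7.5% → £0.61575
Hoodie £77.23: clothing and footwear → 0% → £0.00
Unrounded tax sum = £54.128 → £54.13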